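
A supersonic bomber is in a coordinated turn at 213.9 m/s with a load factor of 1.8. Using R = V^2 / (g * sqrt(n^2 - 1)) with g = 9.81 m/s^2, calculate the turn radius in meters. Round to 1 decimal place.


Step 1: V^2 = 213.9^2 = 45753.21
Step 2: n^2 - 1 = 1.8^2 - 1 = 2.24
Step 3: sqrt(2.24) = 1.496663
Step 4: R = 45753.21 / (9.81 * 1.496663) = 3116.2 m

3116.2


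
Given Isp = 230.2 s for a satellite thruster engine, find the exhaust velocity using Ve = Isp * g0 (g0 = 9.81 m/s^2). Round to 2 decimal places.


Step 1: Ve = Isp * g0 = 230.2 * 9.81
Step 2: Ve = 2258.26 m/s

2258.26


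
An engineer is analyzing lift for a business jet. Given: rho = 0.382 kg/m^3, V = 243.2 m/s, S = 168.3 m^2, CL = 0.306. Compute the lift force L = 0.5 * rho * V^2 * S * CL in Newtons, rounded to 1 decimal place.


Step 1: Calculate dynamic pressure q = 0.5 * 0.382 * 243.2^2 = 0.5 * 0.382 * 59146.24 = 11296.9318 Pa
Step 2: Multiply by wing area and lift coefficient: L = 11296.9318 * 168.3 * 0.306
Step 3: L = 1901273.6287 * 0.306 = 581789.7 N

581789.7


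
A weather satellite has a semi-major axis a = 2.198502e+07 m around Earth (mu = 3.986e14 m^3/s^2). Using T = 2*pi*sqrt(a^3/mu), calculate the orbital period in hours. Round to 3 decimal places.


Step 1: a^3 / mu = 1.062626e+22 / 3.986e14 = 2.665897e+07
Step 2: sqrt(2.665897e+07) = 5163.2321 s
Step 3: T = 2*pi * 5163.2321 = 32441.54 s
Step 4: T in hours = 32441.54 / 3600 = 9.012 hours

9.012


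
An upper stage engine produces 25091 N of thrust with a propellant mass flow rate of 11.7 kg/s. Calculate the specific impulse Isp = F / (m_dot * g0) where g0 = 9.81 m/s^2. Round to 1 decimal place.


Step 1: m_dot * g0 = 11.7 * 9.81 = 114.78
Step 2: Isp = 25091 / 114.78 = 218.6 s

218.6


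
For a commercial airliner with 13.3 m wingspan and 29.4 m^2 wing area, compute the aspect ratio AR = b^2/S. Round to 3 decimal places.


Step 1: b^2 = 13.3^2 = 176.89
Step 2: AR = 176.89 / 29.4 = 6.017

6.017


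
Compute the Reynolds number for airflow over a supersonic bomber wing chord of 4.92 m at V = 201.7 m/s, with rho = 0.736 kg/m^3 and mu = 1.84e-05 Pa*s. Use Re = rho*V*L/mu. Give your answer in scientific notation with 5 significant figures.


Step 1: Numerator = rho * V * L = 0.736 * 201.7 * 4.92 = 730.379904
Step 2: Re = 730.379904 / 1.84e-05
Step 3: Re = 3.9695e+07

3.9695e+07


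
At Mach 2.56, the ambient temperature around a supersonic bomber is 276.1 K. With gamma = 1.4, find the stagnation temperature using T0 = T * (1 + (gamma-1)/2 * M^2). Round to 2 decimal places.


Step 1: (gamma-1)/2 = 0.2
Step 2: M^2 = 6.5536
Step 3: 1 + 0.2 * 6.5536 = 2.31072
Step 4: T0 = 276.1 * 2.31072 = 637.99 K

637.99


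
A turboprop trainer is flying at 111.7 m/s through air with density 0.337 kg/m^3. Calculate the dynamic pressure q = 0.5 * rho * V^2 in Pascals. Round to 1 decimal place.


Step 1: V^2 = 111.7^2 = 12476.89
Step 2: q = 0.5 * 0.337 * 12476.89
Step 3: q = 2102.4 Pa

2102.4


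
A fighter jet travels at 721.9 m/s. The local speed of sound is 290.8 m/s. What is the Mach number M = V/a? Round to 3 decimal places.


Step 1: M = V / a = 721.9 / 290.8
Step 2: M = 2.482

2.482


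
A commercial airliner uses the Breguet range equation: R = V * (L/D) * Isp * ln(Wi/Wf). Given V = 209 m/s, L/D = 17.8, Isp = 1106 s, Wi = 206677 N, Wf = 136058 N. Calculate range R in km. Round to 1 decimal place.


Step 1: Coefficient = V * (L/D) * Isp = 209 * 17.8 * 1106 = 4114541.2 m
Step 2: Wi/Wf = 206677 / 136058 = 1.519036
Step 3: ln(1.519036) = 0.418076
Step 4: R = 4114541.2 * 0.418076 = 1720190.6 m = 1720.2 km

1720.2


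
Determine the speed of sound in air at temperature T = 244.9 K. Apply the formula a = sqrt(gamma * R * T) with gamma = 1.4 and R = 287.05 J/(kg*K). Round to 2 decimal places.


Step 1: gamma * R * T = 1.4 * 287.05 * 244.9 = 98417.963
Step 2: a = sqrt(98417.963) = 313.72 m/s

313.72


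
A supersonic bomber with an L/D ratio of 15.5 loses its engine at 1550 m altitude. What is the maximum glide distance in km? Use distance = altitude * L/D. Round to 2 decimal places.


Step 1: Glide distance = altitude * L/D = 1550 * 15.5 = 24025.0 m
Step 2: Convert to km: 24025.0 / 1000 = 24.03 km

24.03


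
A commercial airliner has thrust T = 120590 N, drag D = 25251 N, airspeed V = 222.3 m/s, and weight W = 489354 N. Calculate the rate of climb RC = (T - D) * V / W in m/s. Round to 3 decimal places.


Step 1: Excess thrust = T - D = 120590 - 25251 = 95339 N
Step 2: Excess power = 95339 * 222.3 = 21193859.7 W
Step 3: RC = 21193859.7 / 489354 = 43.310 m/s

43.310


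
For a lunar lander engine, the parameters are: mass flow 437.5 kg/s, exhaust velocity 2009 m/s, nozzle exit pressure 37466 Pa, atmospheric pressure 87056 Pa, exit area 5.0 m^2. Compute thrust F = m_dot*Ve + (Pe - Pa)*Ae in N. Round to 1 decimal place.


Step 1: Momentum thrust = m_dot * Ve = 437.5 * 2009 = 878937.5 N
Step 2: Pressure thrust = (Pe - Pa) * Ae = (37466 - 87056) * 5.0 = -247950.0 N
Step 3: Total thrust F = 878937.5 + -247950.0 = 630987.5 N

630987.5


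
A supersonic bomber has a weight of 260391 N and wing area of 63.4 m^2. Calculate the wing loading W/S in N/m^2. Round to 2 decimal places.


Step 1: Wing loading = W / S = 260391 / 63.4
Step 2: Wing loading = 4107.11 N/m^2

4107.11


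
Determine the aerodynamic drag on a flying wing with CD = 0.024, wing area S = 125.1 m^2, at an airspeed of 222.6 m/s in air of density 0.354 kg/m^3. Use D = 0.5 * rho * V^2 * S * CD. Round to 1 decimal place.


Step 1: Dynamic pressure q = 0.5 * 0.354 * 222.6^2 = 8770.4845 Pa
Step 2: Drag D = q * S * CD = 8770.4845 * 125.1 * 0.024
Step 3: D = 26332.5 N

26332.5


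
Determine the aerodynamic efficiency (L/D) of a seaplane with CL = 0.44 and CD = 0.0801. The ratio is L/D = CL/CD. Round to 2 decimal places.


Step 1: L/D = CL / CD = 0.44 / 0.0801
Step 2: L/D = 5.49

5.49


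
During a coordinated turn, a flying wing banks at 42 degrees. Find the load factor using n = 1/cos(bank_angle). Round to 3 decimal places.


Step 1: Convert 42 degrees to radians = 0.733038
Step 2: cos(42 deg) = 0.743145
Step 3: n = 1 / 0.743145 = 1.346

1.346


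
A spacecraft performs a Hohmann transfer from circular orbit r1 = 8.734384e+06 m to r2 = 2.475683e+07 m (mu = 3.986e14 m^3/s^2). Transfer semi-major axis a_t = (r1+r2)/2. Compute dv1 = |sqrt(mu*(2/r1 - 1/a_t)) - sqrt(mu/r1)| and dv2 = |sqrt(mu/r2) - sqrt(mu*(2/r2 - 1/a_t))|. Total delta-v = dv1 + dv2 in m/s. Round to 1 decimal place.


Step 1: Transfer semi-major axis a_t = (8.734384e+06 + 2.475683e+07) / 2 = 1.674561e+07 m
Step 2: v1 (circular at r1) = sqrt(mu/r1) = 6755.42 m/s
Step 3: v_t1 = sqrt(mu*(2/r1 - 1/a_t)) = 8213.9 m/s
Step 4: dv1 = |8213.9 - 6755.42| = 1458.48 m/s
Step 5: v2 (circular at r2) = 4012.56 m/s, v_t2 = 2897.92 m/s
Step 6: dv2 = |4012.56 - 2897.92| = 1114.63 m/s
Step 7: Total delta-v = 1458.48 + 1114.63 = 2573.1 m/s

2573.1


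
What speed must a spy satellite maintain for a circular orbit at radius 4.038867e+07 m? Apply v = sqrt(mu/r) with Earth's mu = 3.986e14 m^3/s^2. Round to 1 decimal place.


Step 1: mu / r = 3.986e14 / 4.038867e+07 = 9869104.38
Step 2: v = sqrt(9869104.38) = 3141.5 m/s

3141.5


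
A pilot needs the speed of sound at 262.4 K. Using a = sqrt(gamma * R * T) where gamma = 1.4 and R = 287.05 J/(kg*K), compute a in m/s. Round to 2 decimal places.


Step 1: gamma * R * T = 1.4 * 287.05 * 262.4 = 105450.688
Step 2: a = sqrt(105450.688) = 324.73 m/s

324.73


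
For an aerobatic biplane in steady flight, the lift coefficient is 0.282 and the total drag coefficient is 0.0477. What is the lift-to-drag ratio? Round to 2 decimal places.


Step 1: L/D = CL / CD = 0.282 / 0.0477
Step 2: L/D = 5.91

5.91


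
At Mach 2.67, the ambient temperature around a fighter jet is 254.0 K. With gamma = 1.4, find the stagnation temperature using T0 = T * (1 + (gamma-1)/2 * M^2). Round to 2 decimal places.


Step 1: (gamma-1)/2 = 0.2
Step 2: M^2 = 7.1289
Step 3: 1 + 0.2 * 7.1289 = 2.42578
Step 4: T0 = 254.0 * 2.42578 = 616.15 K

616.15


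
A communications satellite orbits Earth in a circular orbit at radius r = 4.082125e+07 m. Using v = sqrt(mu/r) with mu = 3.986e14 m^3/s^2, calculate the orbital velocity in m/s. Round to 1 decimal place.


Step 1: mu / r = 3.986e14 / 4.082125e+07 = 9764522.1545
Step 2: v = sqrt(9764522.1545) = 3124.8 m/s

3124.8


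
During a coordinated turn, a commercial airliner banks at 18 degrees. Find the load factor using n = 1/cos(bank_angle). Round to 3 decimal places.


Step 1: Convert 18 degrees to radians = 0.314159
Step 2: cos(18 deg) = 0.951057
Step 3: n = 1 / 0.951057 = 1.051

1.051


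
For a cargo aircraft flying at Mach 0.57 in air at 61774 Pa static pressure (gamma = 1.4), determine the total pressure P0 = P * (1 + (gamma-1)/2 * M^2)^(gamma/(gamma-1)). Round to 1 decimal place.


Step 1: (gamma-1)/2 * M^2 = 0.2 * 0.3249 = 0.06498
Step 2: 1 + 0.06498 = 1.06498
Step 3: Exponent gamma/(gamma-1) = 3.5
Step 4: P0 = 61774 * 1.06498^3.5 = 77001.8 Pa

77001.8


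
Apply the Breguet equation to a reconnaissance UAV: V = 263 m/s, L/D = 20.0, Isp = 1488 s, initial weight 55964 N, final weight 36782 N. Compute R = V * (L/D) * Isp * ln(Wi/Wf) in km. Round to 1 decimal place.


Step 1: Coefficient = V * (L/D) * Isp = 263 * 20.0 * 1488 = 7826880.0 m
Step 2: Wi/Wf = 55964 / 36782 = 1.521505
Step 3: ln(1.521505) = 0.4197
Step 4: R = 7826880.0 * 0.4197 = 3284941.8 m = 3284.9 km

3284.9


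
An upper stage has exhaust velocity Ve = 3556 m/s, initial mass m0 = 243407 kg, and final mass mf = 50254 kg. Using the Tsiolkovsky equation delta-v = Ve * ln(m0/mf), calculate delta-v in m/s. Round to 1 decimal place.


Step 1: Mass ratio m0/mf = 243407 / 50254 = 4.843535
Step 2: ln(4.843535) = 1.577645
Step 3: delta-v = 3556 * 1.577645 = 5610.1 m/s

5610.1


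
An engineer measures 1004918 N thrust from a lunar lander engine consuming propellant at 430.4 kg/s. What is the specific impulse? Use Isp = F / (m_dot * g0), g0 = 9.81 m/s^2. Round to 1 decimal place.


Step 1: m_dot * g0 = 430.4 * 9.81 = 4222.22
Step 2: Isp = 1004918 / 4222.22 = 238.0 s

238.0


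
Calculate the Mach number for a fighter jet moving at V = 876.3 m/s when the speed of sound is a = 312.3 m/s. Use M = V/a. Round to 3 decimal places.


Step 1: M = V / a = 876.3 / 312.3
Step 2: M = 2.806

2.806


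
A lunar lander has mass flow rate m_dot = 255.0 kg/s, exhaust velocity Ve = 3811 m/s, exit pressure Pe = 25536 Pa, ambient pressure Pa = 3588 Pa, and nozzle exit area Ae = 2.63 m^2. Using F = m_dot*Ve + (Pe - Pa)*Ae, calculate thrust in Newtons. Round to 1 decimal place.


Step 1: Momentum thrust = m_dot * Ve = 255.0 * 3811 = 971805.0 N
Step 2: Pressure thrust = (Pe - Pa) * Ae = (25536 - 3588) * 2.63 = 57723.24 N
Step 3: Total thrust F = 971805.0 + 57723.24 = 1029528.2 N

1029528.2


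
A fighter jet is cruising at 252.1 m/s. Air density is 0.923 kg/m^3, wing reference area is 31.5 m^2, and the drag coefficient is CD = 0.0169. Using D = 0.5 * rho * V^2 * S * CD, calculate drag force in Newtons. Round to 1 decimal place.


Step 1: Dynamic pressure q = 0.5 * 0.923 * 252.1^2 = 29330.3602 Pa
Step 2: Drag D = q * S * CD = 29330.3602 * 31.5 * 0.0169
Step 3: D = 15614.0 N

15614.0


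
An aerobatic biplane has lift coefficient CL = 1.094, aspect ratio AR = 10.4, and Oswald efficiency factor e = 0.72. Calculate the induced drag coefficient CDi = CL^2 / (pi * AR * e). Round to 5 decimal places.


Step 1: CL^2 = 1.094^2 = 1.196836
Step 2: pi * AR * e = 3.14159 * 10.4 * 0.72 = 23.524246
Step 3: CDi = 1.196836 / 23.524246 = 0.05088

0.05088


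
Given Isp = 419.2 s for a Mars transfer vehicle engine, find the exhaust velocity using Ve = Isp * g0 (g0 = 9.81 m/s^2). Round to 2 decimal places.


Step 1: Ve = Isp * g0 = 419.2 * 9.81
Step 2: Ve = 4112.35 m/s

4112.35


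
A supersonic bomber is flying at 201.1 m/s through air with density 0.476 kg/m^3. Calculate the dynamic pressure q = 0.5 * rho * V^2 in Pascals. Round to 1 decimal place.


Step 1: V^2 = 201.1^2 = 40441.21
Step 2: q = 0.5 * 0.476 * 40441.21
Step 3: q = 9625.0 Pa

9625.0


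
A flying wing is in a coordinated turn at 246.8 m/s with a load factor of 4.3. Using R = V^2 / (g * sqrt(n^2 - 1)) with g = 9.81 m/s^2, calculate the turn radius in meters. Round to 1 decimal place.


Step 1: V^2 = 246.8^2 = 60910.24
Step 2: n^2 - 1 = 4.3^2 - 1 = 17.49
Step 3: sqrt(17.49) = 4.182105
Step 4: R = 60910.24 / (9.81 * 4.182105) = 1484.7 m

1484.7


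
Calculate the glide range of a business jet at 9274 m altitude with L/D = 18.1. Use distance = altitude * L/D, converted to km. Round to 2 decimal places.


Step 1: Glide distance = altitude * L/D = 9274 * 18.1 = 167859.4 m
Step 2: Convert to km: 167859.4 / 1000 = 167.86 km

167.86


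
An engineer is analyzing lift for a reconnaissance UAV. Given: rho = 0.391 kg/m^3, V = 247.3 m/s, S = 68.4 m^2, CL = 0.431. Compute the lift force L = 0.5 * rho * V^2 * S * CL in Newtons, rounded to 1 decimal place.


Step 1: Calculate dynamic pressure q = 0.5 * 0.391 * 247.3^2 = 0.5 * 0.391 * 61157.29 = 11956.2502 Pa
Step 2: Multiply by wing area and lift coefficient: L = 11956.2502 * 68.4 * 0.431
Step 3: L = 817807.5133 * 0.431 = 352475.0 N

352475.0


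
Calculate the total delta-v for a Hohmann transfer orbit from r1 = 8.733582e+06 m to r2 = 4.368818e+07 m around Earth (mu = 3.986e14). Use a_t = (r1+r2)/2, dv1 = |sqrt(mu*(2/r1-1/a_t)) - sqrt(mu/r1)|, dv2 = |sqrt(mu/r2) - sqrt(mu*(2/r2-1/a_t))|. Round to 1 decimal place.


Step 1: Transfer semi-major axis a_t = (8.733582e+06 + 4.368818e+07) / 2 = 2.621088e+07 m
Step 2: v1 (circular at r1) = sqrt(mu/r1) = 6755.73 m/s
Step 3: v_t1 = sqrt(mu*(2/r1 - 1/a_t)) = 8721.95 m/s
Step 4: dv1 = |8721.95 - 6755.73| = 1966.22 m/s
Step 5: v2 (circular at r2) = 3020.55 m/s, v_t2 = 1743.58 m/s
Step 6: dv2 = |3020.55 - 1743.58| = 1276.97 m/s
Step 7: Total delta-v = 1966.22 + 1276.97 = 3243.2 m/s

3243.2


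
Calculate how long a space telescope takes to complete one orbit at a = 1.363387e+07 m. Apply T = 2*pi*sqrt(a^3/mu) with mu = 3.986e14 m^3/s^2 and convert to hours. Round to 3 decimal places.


Step 1: a^3 / mu = 2.534297e+21 / 3.986e14 = 6.357995e+06
Step 2: sqrt(6.357995e+06) = 2521.5064 s
Step 3: T = 2*pi * 2521.5064 = 15843.09 s
Step 4: T in hours = 15843.09 / 3600 = 4.401 hours

4.401


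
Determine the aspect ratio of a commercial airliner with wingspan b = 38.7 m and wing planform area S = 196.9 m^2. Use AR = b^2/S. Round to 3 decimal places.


Step 1: b^2 = 38.7^2 = 1497.69
Step 2: AR = 1497.69 / 196.9 = 7.606

7.606


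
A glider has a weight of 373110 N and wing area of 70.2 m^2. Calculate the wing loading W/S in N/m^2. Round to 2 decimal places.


Step 1: Wing loading = W / S = 373110 / 70.2
Step 2: Wing loading = 5314.96 N/m^2

5314.96


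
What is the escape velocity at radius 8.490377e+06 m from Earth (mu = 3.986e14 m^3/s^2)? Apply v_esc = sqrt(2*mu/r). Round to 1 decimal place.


Step 1: 2*mu/r = 2 * 3.986e14 / 8.490377e+06 = 93894534.9541
Step 2: v_esc = sqrt(93894534.9541) = 9689.9 m/s

9689.9


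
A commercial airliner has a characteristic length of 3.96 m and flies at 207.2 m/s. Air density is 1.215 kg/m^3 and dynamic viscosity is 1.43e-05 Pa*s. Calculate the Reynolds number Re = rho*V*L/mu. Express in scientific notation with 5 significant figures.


Step 1: Numerator = rho * V * L = 1.215 * 207.2 * 3.96 = 996.92208
Step 2: Re = 996.92208 / 1.43e-05
Step 3: Re = 6.9715e+07

6.9715e+07


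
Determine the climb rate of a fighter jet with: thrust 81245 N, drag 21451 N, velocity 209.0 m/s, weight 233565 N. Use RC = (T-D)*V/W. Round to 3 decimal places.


Step 1: Excess thrust = T - D = 81245 - 21451 = 59794 N
Step 2: Excess power = 59794 * 209.0 = 12496946.0 W
Step 3: RC = 12496946.0 / 233565 = 53.505 m/s

53.505


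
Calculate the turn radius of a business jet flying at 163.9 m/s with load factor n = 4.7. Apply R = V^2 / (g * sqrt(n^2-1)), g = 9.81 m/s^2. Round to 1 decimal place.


Step 1: V^2 = 163.9^2 = 26863.21
Step 2: n^2 - 1 = 4.7^2 - 1 = 21.09
Step 3: sqrt(21.09) = 4.592385
Step 4: R = 26863.21 / (9.81 * 4.592385) = 596.3 m

596.3


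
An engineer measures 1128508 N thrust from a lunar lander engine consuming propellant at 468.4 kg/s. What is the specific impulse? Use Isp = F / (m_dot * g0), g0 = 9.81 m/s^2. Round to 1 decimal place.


Step 1: m_dot * g0 = 468.4 * 9.81 = 4595.0
Step 2: Isp = 1128508 / 4595.0 = 245.6 s

245.6


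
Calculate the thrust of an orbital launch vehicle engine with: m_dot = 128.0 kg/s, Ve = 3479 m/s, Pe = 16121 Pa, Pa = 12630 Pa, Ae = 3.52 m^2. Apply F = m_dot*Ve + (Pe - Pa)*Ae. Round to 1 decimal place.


Step 1: Momentum thrust = m_dot * Ve = 128.0 * 3479 = 445312.0 N
Step 2: Pressure thrust = (Pe - Pa) * Ae = (16121 - 12630) * 3.52 = 12288.32 N
Step 3: Total thrust F = 445312.0 + 12288.32 = 457600.3 N

457600.3


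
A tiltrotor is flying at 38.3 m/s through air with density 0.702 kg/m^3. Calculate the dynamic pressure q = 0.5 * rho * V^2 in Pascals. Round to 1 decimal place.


Step 1: V^2 = 38.3^2 = 1466.89
Step 2: q = 0.5 * 0.702 * 1466.89
Step 3: q = 514.9 Pa

514.9


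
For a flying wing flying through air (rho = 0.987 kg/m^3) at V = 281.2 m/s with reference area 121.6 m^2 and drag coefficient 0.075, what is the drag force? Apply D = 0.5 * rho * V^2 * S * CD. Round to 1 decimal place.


Step 1: Dynamic pressure q = 0.5 * 0.987 * 281.2^2 = 39022.7426 Pa
Step 2: Drag D = q * S * CD = 39022.7426 * 121.6 * 0.075
Step 3: D = 355887.4 N

355887.4


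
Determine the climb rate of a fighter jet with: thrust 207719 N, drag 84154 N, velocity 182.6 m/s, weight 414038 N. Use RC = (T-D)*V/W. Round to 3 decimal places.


Step 1: Excess thrust = T - D = 207719 - 84154 = 123565 N
Step 2: Excess power = 123565 * 182.6 = 22562969.0 W
Step 3: RC = 22562969.0 / 414038 = 54.495 m/s

54.495


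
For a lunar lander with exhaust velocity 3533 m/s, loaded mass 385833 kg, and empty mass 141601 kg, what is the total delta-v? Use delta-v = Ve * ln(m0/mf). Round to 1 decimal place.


Step 1: Mass ratio m0/mf = 385833 / 141601 = 2.72479
Step 2: ln(2.72479) = 1.002391
Step 3: delta-v = 3533 * 1.002391 = 3541.4 m/s

3541.4


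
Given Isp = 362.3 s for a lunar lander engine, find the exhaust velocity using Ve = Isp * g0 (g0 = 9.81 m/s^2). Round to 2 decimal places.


Step 1: Ve = Isp * g0 = 362.3 * 9.81
Step 2: Ve = 3554.16 m/s

3554.16


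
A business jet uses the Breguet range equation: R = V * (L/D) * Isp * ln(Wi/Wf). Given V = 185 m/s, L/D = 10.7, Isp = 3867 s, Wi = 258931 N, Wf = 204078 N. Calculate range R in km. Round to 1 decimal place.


Step 1: Coefficient = V * (L/D) * Isp = 185 * 10.7 * 3867 = 7654726.5 m
Step 2: Wi/Wf = 258931 / 204078 = 1.268784
Step 3: ln(1.268784) = 0.238059
Step 4: R = 7654726.5 * 0.238059 = 1822279.2 m = 1822.3 km

1822.3


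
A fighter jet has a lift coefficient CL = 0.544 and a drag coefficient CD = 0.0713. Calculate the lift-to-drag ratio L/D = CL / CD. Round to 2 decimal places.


Step 1: L/D = CL / CD = 0.544 / 0.0713
Step 2: L/D = 7.63

7.63


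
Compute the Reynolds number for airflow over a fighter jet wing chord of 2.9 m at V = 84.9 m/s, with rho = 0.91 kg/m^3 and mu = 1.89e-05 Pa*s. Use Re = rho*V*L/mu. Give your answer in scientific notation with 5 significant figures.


Step 1: Numerator = rho * V * L = 0.91 * 84.9 * 2.9 = 224.0511
Step 2: Re = 224.0511 / 1.89e-05
Step 3: Re = 1.1855e+07

1.1855e+07


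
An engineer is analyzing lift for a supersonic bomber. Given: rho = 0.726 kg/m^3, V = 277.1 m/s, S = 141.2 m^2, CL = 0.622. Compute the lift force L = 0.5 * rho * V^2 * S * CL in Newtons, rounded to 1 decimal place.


Step 1: Calculate dynamic pressure q = 0.5 * 0.726 * 277.1^2 = 0.5 * 0.726 * 76784.41 = 27872.7408 Pa
Step 2: Multiply by wing area and lift coefficient: L = 27872.7408 * 141.2 * 0.622
Step 3: L = 3935631.0052 * 0.622 = 2447962.5 N

2447962.5


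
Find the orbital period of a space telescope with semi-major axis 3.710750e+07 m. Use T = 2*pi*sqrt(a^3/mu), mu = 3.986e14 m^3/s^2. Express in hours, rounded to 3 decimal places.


Step 1: a^3 / mu = 5.109579e+22 / 3.986e14 = 1.281881e+08
Step 2: sqrt(1.281881e+08) = 11322.0195 s
Step 3: T = 2*pi * 11322.0195 = 71138.35 s
Step 4: T in hours = 71138.35 / 3600 = 19.761 hours

19.761


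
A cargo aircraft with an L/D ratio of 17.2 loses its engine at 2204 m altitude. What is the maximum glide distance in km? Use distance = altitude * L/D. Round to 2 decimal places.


Step 1: Glide distance = altitude * L/D = 2204 * 17.2 = 37908.8 m
Step 2: Convert to km: 37908.8 / 1000 = 37.91 km

37.91


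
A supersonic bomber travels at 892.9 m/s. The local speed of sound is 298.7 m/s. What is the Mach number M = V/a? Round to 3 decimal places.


Step 1: M = V / a = 892.9 / 298.7
Step 2: M = 2.989

2.989


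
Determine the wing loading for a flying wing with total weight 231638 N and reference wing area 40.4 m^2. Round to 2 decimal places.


Step 1: Wing loading = W / S = 231638 / 40.4
Step 2: Wing loading = 5733.61 N/m^2

5733.61


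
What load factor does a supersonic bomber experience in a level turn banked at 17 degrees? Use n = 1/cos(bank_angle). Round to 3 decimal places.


Step 1: Convert 17 degrees to radians = 0.296706
Step 2: cos(17 deg) = 0.956305
Step 3: n = 1 / 0.956305 = 1.046

1.046


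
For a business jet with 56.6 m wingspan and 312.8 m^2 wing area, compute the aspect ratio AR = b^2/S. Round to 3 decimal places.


Step 1: b^2 = 56.6^2 = 3203.56
Step 2: AR = 3203.56 / 312.8 = 10.242

10.242


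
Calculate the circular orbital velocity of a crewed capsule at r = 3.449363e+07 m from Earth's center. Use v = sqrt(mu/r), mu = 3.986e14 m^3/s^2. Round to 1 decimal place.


Step 1: mu / r = 3.986e14 / 3.449363e+07 = 11555756.8165
Step 2: v = sqrt(11555756.8165) = 3399.4 m/s

3399.4


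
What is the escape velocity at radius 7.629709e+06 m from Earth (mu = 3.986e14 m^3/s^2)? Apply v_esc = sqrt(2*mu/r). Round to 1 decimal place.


Step 1: 2*mu/r = 2 * 3.986e14 / 7.629709e+06 = 104486291.679
Step 2: v_esc = sqrt(104486291.679) = 10221.9 m/s

10221.9


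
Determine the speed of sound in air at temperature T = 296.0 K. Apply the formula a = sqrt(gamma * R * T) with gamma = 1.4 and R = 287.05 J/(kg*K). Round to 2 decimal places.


Step 1: gamma * R * T = 1.4 * 287.05 * 296.0 = 118953.52
Step 2: a = sqrt(118953.52) = 344.90 m/s

344.90


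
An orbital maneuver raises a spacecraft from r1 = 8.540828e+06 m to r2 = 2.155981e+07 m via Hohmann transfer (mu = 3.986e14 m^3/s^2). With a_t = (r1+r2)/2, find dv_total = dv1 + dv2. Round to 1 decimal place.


Step 1: Transfer semi-major axis a_t = (8.540828e+06 + 2.155981e+07) / 2 = 1.505032e+07 m
Step 2: v1 (circular at r1) = sqrt(mu/r1) = 6831.54 m/s
Step 3: v_t1 = sqrt(mu*(2/r1 - 1/a_t)) = 8176.52 m/s
Step 4: dv1 = |8176.52 - 6831.54| = 1344.97 m/s
Step 5: v2 (circular at r2) = 4299.78 m/s, v_t2 = 3239.09 m/s
Step 6: dv2 = |4299.78 - 3239.09| = 1060.69 m/s
Step 7: Total delta-v = 1344.97 + 1060.69 = 2405.7 m/s

2405.7


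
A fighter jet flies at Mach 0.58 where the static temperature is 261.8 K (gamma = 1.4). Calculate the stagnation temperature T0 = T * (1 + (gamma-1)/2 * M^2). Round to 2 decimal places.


Step 1: (gamma-1)/2 = 0.2
Step 2: M^2 = 0.3364
Step 3: 1 + 0.2 * 0.3364 = 1.06728
Step 4: T0 = 261.8 * 1.06728 = 279.41 K

279.41


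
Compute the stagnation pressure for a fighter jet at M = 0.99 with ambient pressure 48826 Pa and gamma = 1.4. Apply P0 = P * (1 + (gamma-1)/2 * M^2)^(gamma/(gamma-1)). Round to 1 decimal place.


Step 1: (gamma-1)/2 * M^2 = 0.2 * 0.9801 = 0.19602
Step 2: 1 + 0.19602 = 1.19602
Step 3: Exponent gamma/(gamma-1) = 3.5
Step 4: P0 = 48826 * 1.19602^3.5 = 91355.7 Pa

91355.7


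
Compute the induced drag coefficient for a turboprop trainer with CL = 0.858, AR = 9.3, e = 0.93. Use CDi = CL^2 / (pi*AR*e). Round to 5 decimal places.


Step 1: CL^2 = 0.858^2 = 0.736164
Step 2: pi * AR * e = 3.14159 * 9.3 * 0.93 = 27.171635
Step 3: CDi = 0.736164 / 27.171635 = 0.02709

0.02709


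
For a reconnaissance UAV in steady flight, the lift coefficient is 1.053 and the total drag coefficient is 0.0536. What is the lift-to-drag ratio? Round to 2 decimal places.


Step 1: L/D = CL / CD = 1.053 / 0.0536
Step 2: L/D = 19.65

19.65


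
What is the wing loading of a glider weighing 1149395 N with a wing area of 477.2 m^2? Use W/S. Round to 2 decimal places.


Step 1: Wing loading = W / S = 1149395 / 477.2
Step 2: Wing loading = 2408.62 N/m^2

2408.62


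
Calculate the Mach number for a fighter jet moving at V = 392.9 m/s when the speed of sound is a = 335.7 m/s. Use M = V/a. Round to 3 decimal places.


Step 1: M = V / a = 392.9 / 335.7
Step 2: M = 1.170

1.170


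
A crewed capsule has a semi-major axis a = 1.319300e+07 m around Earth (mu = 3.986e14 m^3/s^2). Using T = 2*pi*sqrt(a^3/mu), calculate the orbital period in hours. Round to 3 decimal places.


Step 1: a^3 / mu = 2.296311e+21 / 3.986e14 = 5.760941e+06
Step 2: sqrt(5.760941e+06) = 2400.1959 s
Step 3: T = 2*pi * 2400.1959 = 15080.88 s
Step 4: T in hours = 15080.88 / 3600 = 4.189 hours

4.189


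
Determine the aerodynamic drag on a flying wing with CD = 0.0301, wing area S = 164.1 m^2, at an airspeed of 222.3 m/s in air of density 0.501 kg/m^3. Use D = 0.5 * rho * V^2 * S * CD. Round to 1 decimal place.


Step 1: Dynamic pressure q = 0.5 * 0.501 * 222.3^2 = 12379.0311 Pa
Step 2: Drag D = q * S * CD = 12379.0311 * 164.1 * 0.0301
Step 3: D = 61145.1 N

61145.1


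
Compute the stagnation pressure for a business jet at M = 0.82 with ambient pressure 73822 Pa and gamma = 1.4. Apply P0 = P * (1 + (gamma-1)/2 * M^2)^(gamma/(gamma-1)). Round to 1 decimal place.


Step 1: (gamma-1)/2 * M^2 = 0.2 * 0.6724 = 0.13448
Step 2: 1 + 0.13448 = 1.13448
Step 3: Exponent gamma/(gamma-1) = 3.5
Step 4: P0 = 73822 * 1.13448^3.5 = 114808.7 Pa

114808.7


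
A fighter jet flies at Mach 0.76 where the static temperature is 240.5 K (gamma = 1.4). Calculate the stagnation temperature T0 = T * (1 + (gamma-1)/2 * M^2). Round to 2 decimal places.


Step 1: (gamma-1)/2 = 0.2
Step 2: M^2 = 0.5776
Step 3: 1 + 0.2 * 0.5776 = 1.11552
Step 4: T0 = 240.5 * 1.11552 = 268.28 K

268.28


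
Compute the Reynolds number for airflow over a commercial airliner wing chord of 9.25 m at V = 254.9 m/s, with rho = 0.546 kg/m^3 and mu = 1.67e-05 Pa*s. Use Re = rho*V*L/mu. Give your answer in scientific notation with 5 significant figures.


Step 1: Numerator = rho * V * L = 0.546 * 254.9 * 9.25 = 1287.37245
Step 2: Re = 1287.37245 / 1.67e-05
Step 3: Re = 7.7088e+07

7.7088e+07


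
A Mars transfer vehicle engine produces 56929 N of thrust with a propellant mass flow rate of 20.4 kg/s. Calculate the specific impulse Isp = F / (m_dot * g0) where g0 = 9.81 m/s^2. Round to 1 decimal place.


Step 1: m_dot * g0 = 20.4 * 9.81 = 200.12
Step 2: Isp = 56929 / 200.12 = 284.5 s

284.5


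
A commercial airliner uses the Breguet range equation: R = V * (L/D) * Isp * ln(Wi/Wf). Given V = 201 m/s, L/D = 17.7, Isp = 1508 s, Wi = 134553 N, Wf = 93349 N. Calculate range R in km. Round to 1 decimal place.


Step 1: Coefficient = V * (L/D) * Isp = 201 * 17.7 * 1508 = 5365011.6 m
Step 2: Wi/Wf = 134553 / 93349 = 1.441397
Step 3: ln(1.441397) = 0.365613
Step 4: R = 5365011.6 * 0.365613 = 1961518.1 m = 1961.5 km

1961.5


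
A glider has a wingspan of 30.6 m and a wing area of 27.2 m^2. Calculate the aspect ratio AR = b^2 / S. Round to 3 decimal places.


Step 1: b^2 = 30.6^2 = 936.36
Step 2: AR = 936.36 / 27.2 = 34.425

34.425


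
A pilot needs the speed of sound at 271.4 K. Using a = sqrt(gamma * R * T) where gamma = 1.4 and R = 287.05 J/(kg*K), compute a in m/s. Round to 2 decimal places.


Step 1: gamma * R * T = 1.4 * 287.05 * 271.4 = 109067.518
Step 2: a = sqrt(109067.518) = 330.25 m/s

330.25


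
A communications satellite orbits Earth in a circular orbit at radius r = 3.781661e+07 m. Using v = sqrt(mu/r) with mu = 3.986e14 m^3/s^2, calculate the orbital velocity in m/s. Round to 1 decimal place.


Step 1: mu / r = 3.986e14 / 3.781661e+07 = 10540341.9291
Step 2: v = sqrt(10540341.9291) = 3246.6 m/s

3246.6


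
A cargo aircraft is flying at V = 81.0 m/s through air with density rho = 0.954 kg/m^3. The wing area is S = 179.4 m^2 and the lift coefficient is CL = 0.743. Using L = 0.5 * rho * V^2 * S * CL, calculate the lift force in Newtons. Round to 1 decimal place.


Step 1: Calculate dynamic pressure q = 0.5 * 0.954 * 81.0^2 = 0.5 * 0.954 * 6561.0 = 3129.597 Pa
Step 2: Multiply by wing area and lift coefficient: L = 3129.597 * 179.4 * 0.743
Step 3: L = 561449.7018 * 0.743 = 417157.1 N

417157.1


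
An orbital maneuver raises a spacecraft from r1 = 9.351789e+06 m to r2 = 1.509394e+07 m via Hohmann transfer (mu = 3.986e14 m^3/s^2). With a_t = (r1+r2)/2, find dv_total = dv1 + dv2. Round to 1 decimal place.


Step 1: Transfer semi-major axis a_t = (9.351789e+06 + 1.509394e+07) / 2 = 1.222286e+07 m
Step 2: v1 (circular at r1) = sqrt(mu/r1) = 6528.62 m/s
Step 3: v_t1 = sqrt(mu*(2/r1 - 1/a_t)) = 7254.98 m/s
Step 4: dv1 = |7254.98 - 6528.62| = 726.36 m/s
Step 5: v2 (circular at r2) = 5138.87 m/s, v_t2 = 4494.98 m/s
Step 6: dv2 = |5138.87 - 4494.98| = 643.88 m/s
Step 7: Total delta-v = 726.36 + 643.88 = 1370.2 m/s

1370.2


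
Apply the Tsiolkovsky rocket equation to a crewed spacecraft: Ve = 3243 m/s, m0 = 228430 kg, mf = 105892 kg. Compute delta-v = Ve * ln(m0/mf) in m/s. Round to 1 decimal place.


Step 1: Mass ratio m0/mf = 228430 / 105892 = 2.157198
Step 2: ln(2.157198) = 0.76881
Step 3: delta-v = 3243 * 0.76881 = 2493.3 m/s

2493.3


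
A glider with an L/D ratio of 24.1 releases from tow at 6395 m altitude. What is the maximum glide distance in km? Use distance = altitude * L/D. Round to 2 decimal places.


Step 1: Glide distance = altitude * L/D = 6395 * 24.1 = 154119.5 m
Step 2: Convert to km: 154119.5 / 1000 = 154.12 km

154.12


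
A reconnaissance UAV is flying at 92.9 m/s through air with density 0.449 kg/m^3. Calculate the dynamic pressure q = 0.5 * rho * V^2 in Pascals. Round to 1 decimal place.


Step 1: V^2 = 92.9^2 = 8630.41
Step 2: q = 0.5 * 0.449 * 8630.41
Step 3: q = 1937.5 Pa

1937.5


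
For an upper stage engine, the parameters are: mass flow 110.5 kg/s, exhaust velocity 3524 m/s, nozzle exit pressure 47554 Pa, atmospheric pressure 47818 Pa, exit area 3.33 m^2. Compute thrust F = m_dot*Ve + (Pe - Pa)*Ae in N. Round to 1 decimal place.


Step 1: Momentum thrust = m_dot * Ve = 110.5 * 3524 = 389402.0 N
Step 2: Pressure thrust = (Pe - Pa) * Ae = (47554 - 47818) * 3.33 = -879.12 N
Step 3: Total thrust F = 389402.0 + -879.12 = 388522.9 N

388522.9


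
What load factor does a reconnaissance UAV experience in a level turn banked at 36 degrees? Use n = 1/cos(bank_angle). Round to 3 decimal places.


Step 1: Convert 36 degrees to radians = 0.628319
Step 2: cos(36 deg) = 0.809017
Step 3: n = 1 / 0.809017 = 1.236

1.236


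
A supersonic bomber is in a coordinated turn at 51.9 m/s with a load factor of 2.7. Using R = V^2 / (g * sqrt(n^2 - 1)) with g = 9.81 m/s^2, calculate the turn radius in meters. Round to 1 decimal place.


Step 1: V^2 = 51.9^2 = 2693.61
Step 2: n^2 - 1 = 2.7^2 - 1 = 6.29
Step 3: sqrt(6.29) = 2.507987
Step 4: R = 2693.61 / (9.81 * 2.507987) = 109.5 m

109.5


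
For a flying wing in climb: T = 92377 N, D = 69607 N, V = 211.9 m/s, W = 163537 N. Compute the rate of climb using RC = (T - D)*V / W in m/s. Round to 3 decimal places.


Step 1: Excess thrust = T - D = 92377 - 69607 = 22770 N
Step 2: Excess power = 22770 * 211.9 = 4824963.0 W
Step 3: RC = 4824963.0 / 163537 = 29.504 m/s

29.504


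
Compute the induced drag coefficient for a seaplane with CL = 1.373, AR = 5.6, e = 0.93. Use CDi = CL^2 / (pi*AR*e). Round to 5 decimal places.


Step 1: CL^2 = 1.373^2 = 1.885129
Step 2: pi * AR * e = 3.14159 * 5.6 * 0.93 = 16.361415
Step 3: CDi = 1.885129 / 16.361415 = 0.11522

0.11522


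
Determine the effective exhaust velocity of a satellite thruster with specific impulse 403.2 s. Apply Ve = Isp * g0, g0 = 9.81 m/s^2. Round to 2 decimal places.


Step 1: Ve = Isp * g0 = 403.2 * 9.81
Step 2: Ve = 3955.39 m/s

3955.39


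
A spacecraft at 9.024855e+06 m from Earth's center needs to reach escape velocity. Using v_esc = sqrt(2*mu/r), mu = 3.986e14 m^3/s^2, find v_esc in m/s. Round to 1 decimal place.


Step 1: 2*mu/r = 2 * 3.986e14 / 9.024855e+06 = 88333829.1862
Step 2: v_esc = sqrt(88333829.1862) = 9398.6 m/s

9398.6


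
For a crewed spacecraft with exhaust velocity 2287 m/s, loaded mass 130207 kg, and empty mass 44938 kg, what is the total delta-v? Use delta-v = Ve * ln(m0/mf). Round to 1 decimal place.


Step 1: Mass ratio m0/mf = 130207 / 44938 = 2.897481
Step 2: ln(2.897481) = 1.063842
Step 3: delta-v = 2287 * 1.063842 = 2433.0 m/s

2433.0


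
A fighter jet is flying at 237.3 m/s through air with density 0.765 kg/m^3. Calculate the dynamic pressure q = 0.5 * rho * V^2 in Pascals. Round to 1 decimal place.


Step 1: V^2 = 237.3^2 = 56311.29
Step 2: q = 0.5 * 0.765 * 56311.29
Step 3: q = 21539.1 Pa

21539.1


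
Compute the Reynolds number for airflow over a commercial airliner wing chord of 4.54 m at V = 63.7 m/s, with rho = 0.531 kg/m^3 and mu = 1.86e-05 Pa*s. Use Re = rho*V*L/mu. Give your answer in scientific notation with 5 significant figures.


Step 1: Numerator = rho * V * L = 0.531 * 63.7 * 4.54 = 153.564138
Step 2: Re = 153.564138 / 1.86e-05
Step 3: Re = 8.2561e+06

8.2561e+06


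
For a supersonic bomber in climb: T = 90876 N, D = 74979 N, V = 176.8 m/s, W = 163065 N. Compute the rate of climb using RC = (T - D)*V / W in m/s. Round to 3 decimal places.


Step 1: Excess thrust = T - D = 90876 - 74979 = 15897 N
Step 2: Excess power = 15897 * 176.8 = 2810589.6 W
Step 3: RC = 2810589.6 / 163065 = 17.236 m/s

17.236


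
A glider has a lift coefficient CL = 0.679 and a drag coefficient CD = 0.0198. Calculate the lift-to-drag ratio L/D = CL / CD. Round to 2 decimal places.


Step 1: L/D = CL / CD = 0.679 / 0.0198
Step 2: L/D = 34.29

34.29


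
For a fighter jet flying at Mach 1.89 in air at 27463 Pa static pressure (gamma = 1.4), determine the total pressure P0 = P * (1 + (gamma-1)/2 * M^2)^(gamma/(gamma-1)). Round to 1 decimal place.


Step 1: (gamma-1)/2 * M^2 = 0.2 * 3.5721 = 0.71442
Step 2: 1 + 0.71442 = 1.71442
Step 3: Exponent gamma/(gamma-1) = 3.5
Step 4: P0 = 27463 * 1.71442^3.5 = 181200.0 Pa

181200.0


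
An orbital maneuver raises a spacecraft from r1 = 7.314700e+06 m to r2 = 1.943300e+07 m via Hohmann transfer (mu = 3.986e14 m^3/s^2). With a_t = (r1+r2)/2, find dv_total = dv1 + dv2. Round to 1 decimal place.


Step 1: Transfer semi-major axis a_t = (7.314700e+06 + 1.943300e+07) / 2 = 1.337385e+07 m
Step 2: v1 (circular at r1) = sqrt(mu/r1) = 7381.94 m/s
Step 3: v_t1 = sqrt(mu*(2/r1 - 1/a_t)) = 8898.4 m/s
Step 4: dv1 = |8898.4 - 7381.94| = 1516.47 m/s
Step 5: v2 (circular at r2) = 4528.96 m/s, v_t2 = 3349.41 m/s
Step 6: dv2 = |4528.96 - 3349.41| = 1179.55 m/s
Step 7: Total delta-v = 1516.47 + 1179.55 = 2696.0 m/s

2696.0


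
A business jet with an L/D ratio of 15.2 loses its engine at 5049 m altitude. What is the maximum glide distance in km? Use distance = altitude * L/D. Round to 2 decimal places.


Step 1: Glide distance = altitude * L/D = 5049 * 15.2 = 76744.8 m
Step 2: Convert to km: 76744.8 / 1000 = 76.74 km

76.74


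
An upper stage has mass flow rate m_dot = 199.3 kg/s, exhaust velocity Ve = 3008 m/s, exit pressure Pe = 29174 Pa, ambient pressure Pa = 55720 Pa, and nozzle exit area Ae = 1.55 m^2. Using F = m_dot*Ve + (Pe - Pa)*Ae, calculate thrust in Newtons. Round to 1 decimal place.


Step 1: Momentum thrust = m_dot * Ve = 199.3 * 3008 = 599494.4 N
Step 2: Pressure thrust = (Pe - Pa) * Ae = (29174 - 55720) * 1.55 = -41146.30 N
Step 3: Total thrust F = 599494.4 + -41146.30 = 558348.1 N

558348.1


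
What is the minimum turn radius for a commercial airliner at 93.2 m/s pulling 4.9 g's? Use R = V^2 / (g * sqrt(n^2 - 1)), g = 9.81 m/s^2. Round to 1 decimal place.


Step 1: V^2 = 93.2^2 = 8686.24
Step 2: n^2 - 1 = 4.9^2 - 1 = 23.01
Step 3: sqrt(23.01) = 4.796874
Step 4: R = 8686.24 / (9.81 * 4.796874) = 184.6 m

184.6


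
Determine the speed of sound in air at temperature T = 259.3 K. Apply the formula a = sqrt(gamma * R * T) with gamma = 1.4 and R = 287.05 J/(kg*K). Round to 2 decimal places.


Step 1: gamma * R * T = 1.4 * 287.05 * 259.3 = 104204.891
Step 2: a = sqrt(104204.891) = 322.81 m/s

322.81


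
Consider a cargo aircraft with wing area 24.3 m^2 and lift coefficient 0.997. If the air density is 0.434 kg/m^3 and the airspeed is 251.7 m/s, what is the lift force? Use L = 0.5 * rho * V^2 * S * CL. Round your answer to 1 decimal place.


Step 1: Calculate dynamic pressure q = 0.5 * 0.434 * 251.7^2 = 0.5 * 0.434 * 63352.89 = 13747.5771 Pa
Step 2: Multiply by wing area and lift coefficient: L = 13747.5771 * 24.3 * 0.997
Step 3: L = 334066.1243 * 0.997 = 333063.9 N

333063.9


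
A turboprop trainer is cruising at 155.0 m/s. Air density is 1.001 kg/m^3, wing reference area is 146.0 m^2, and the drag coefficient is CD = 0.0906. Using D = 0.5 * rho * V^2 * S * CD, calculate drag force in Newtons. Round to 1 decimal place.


Step 1: Dynamic pressure q = 0.5 * 1.001 * 155.0^2 = 12024.5125 Pa
Step 2: Drag D = q * S * CD = 12024.5125 * 146.0 * 0.0906
Step 3: D = 159055.4 N

159055.4


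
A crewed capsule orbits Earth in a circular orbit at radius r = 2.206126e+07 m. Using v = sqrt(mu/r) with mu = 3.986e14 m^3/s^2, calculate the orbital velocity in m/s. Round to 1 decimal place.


Step 1: mu / r = 3.986e14 / 2.206126e+07 = 18067871.0101
Step 2: v = sqrt(18067871.0101) = 4250.6 m/s

4250.6


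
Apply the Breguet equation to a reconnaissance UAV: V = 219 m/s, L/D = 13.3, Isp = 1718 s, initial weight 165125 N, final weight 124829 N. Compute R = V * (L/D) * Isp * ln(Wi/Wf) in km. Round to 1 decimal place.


Step 1: Coefficient = V * (L/D) * Isp = 219 * 13.3 * 1718 = 5004018.6 m
Step 2: Wi/Wf = 165125 / 124829 = 1.32281
Step 3: ln(1.32281) = 0.279758
Step 4: R = 5004018.6 * 0.279758 = 1399914.0 m = 1399.9 km

1399.9


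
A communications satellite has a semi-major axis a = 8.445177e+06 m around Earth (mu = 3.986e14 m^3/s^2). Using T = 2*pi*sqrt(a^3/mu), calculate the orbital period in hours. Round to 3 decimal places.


Step 1: a^3 / mu = 6.023186e+20 / 3.986e14 = 1.511085e+06
Step 2: sqrt(1.511085e+06) = 1229.2621 s
Step 3: T = 2*pi * 1229.2621 = 7723.68 s
Step 4: T in hours = 7723.68 / 3600 = 2.145 hours

2.145


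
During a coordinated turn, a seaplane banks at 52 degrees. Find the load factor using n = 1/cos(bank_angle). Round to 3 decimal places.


Step 1: Convert 52 degrees to radians = 0.907571
Step 2: cos(52 deg) = 0.615661
Step 3: n = 1 / 0.615661 = 1.624

1.624


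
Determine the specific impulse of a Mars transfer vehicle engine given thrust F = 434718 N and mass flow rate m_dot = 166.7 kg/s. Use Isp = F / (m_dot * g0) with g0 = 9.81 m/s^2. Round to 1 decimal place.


Step 1: m_dot * g0 = 166.7 * 9.81 = 1635.33
Step 2: Isp = 434718 / 1635.33 = 265.8 s

265.8


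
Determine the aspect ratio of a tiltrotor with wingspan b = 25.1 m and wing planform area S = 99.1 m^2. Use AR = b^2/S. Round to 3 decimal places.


Step 1: b^2 = 25.1^2 = 630.01
Step 2: AR = 630.01 / 99.1 = 6.357

6.357


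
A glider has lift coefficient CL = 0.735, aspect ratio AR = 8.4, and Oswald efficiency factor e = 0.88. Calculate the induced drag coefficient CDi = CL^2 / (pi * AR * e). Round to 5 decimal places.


Step 1: CL^2 = 0.735^2 = 0.540225
Step 2: pi * AR * e = 3.14159 * 8.4 * 0.88 = 23.222653
Step 3: CDi = 0.540225 / 23.222653 = 0.02326

0.02326
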